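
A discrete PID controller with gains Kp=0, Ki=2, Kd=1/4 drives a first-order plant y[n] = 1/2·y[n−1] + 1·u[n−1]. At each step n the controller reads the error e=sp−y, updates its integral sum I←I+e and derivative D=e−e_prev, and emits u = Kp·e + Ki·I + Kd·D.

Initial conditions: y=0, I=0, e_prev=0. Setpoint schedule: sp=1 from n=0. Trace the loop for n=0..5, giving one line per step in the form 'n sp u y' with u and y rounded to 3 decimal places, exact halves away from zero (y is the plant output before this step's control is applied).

0 1 2.250 0.000
1 1 -1.063 2.250
2 1 1.922 0.063
3 1 -1.004 1.953
4 1 2.019 -0.027
5 1 -0.994 2.005

(exact arithmetic carried between steps; '≈' marks a value shown rounded to 6 d.p. or computed from one; I and e_prev carry over from the previous line; the table rounds u and y to 3 d.p., halves away from zero)
n=0: y=0, sp=1, e=sp−y=1; I=1, D=e−e_prev=1; u=0·1+2·1+1/4·1=2.25; next y=1/2·0+1·2.25=2.25
n=1: y=2.25, sp=1, e=sp−y=-1.25; I=-0.25, D=e−e_prev=-2.25; u=0·(-1.25)+2·(-0.25)+1/4·(-2.25)=-1.0625; next y=1/2·2.25+1·(-1.0625)=0.0625
n=2: y=0.0625, sp=1, e=sp−y=0.9375; I=0.6875, D=e−e_prev=2.1875; u=0·0.9375+2·0.6875+1/4·2.1875=1.921875; next y=1/2·0.0625+1·1.921875=1.953125
n=3: y=1.953125, sp=1, e=sp−y=-0.953125; I=-0.265625, D=e−e_prev=-1.890625; u=0·(-0.953125)+2·(-0.265625)+1/4·(-1.890625)≈-1.003906; next y=1/2·1.953125+1·(-1.003906)≈-0.027344
n=4: y≈-0.027344, sp=1, e=sp−y≈1.027344; I≈0.761719, D=e−e_prev≈1.980469; u=0·1.027344+2·0.761719+1/4·1.980469≈2.018555; next y=1/2·(-0.027344)+1·2.018555≈2.004883
n=5: y≈2.004883, sp=1, e=sp−y≈-1.004883; I≈-0.243164, D=e−e_prev≈-2.032227; u=0·(-1.004883)+2·(-0.243164)+1/4·(-2.032227)≈-0.994385; next y=1/2·2.004883+1·(-0.994385)≈0.008057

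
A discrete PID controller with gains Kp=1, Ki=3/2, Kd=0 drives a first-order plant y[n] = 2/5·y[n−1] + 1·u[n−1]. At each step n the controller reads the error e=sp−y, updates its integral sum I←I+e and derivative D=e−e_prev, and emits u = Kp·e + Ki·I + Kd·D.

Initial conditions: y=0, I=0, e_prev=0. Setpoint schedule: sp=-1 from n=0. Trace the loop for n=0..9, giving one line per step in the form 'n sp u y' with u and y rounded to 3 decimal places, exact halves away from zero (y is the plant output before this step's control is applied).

(exact arithmetic carried between steps; '≈' marks a value shown rounded to 6 d.p. or computed from one; I and e_prev carry over from the previous line; the table rounds u and y to 3 d.p., halves away from zero)
n=0: y=0, sp=-1, e=sp−y=-1; I=-1, D=e−e_prev=-1; u=1·(-1)+3/2·(-1)+0·(-1)=-2.5; next y=2/5·0+1·(-2.5)=-2.5
n=1: y=-2.5, sp=-1, e=sp−y=1.5; I=0.5, D=e−e_prev=2.5; u=1·1.5+3/2·0.5+0·2.5=2.25; next y=2/5·(-2.5)+1·2.25=1.25
n=2: y=1.25, sp=-1, e=sp−y=-2.25; I=-1.75, D=e−e_prev=-3.75; u=1·(-2.25)+3/2·(-1.75)+0·(-3.75)=-4.875; next y=2/5·1.25+1·(-4.875)=-4.375
n=3: y=-4.375, sp=-1, e=sp−y=3.375; I=1.625, D=e−e_prev=5.625; u=1·3.375+3/2·1.625+0·5.625=5.8125; next y=2/5·(-4.375)+1·5.8125=4.0625
n=4: y=4.0625, sp=-1, e=sp−y=-5.0625; I=-3.4375, D=e−e_prev=-8.4375; u=1·(-5.0625)+3/2·(-3.4375)+0·(-8.4375)=-10.21875; next y=2/5·4.0625+1·(-10.21875)=-8.59375
n=5: y=-8.59375, sp=-1, e=sp−y=7.59375; I=4.15625, D=e−e_prev=12.65625; u=1·7.59375+3/2·4.15625+0·12.65625=13.828125; next y=2/5·(-8.59375)+1·13.828125=10.390625
n=6: y=10.390625, sp=-1, e=sp−y=-11.390625; I=-7.234375, D=e−e_prev=-18.984375; u=1·(-11.390625)+3/2·(-7.234375)+0·(-18.984375)≈-22.242188; next y=2/5·10.390625+1·(-22.242188)≈-18.085938
n=7: y≈-18.085938, sp=-1, e=sp−y≈17.085938; I≈9.851563, D=e−e_prev≈28.476563; u=1·17.085938+3/2·9.851563+0·28.476563≈31.863281; next y=2/5·(-18.085938)+1·31.863281≈24.628906
n=8: y≈24.628906, sp=-1, e=sp−y≈-25.628906; I≈-15.777344, D=e−e_prev≈-42.714844; u=1·(-25.628906)+3/2·(-15.777344)+0·(-42.714844)≈-49.294922; next y=2/5·24.628906+1·(-49.294922)≈-39.443359
n=9: y≈-39.443359, sp=-1, e=sp−y≈38.443359; I≈22.666016, D=e−e_prev≈64.072266; u=1·38.443359+3/2·22.666016+0·64.072266≈72.442383; next y=2/5·(-39.443359)+1·72.442383≈56.665039

0 -1 -2.500 0.000
1 -1 2.250 -2.500
2 -1 -4.875 1.250
3 -1 5.813 -4.375
4 -1 -10.219 4.063
5 -1 13.828 -8.594
6 -1 -22.242 10.391
7 -1 31.863 -18.086
8 -1 -49.295 24.629
9 -1 72.442 -39.443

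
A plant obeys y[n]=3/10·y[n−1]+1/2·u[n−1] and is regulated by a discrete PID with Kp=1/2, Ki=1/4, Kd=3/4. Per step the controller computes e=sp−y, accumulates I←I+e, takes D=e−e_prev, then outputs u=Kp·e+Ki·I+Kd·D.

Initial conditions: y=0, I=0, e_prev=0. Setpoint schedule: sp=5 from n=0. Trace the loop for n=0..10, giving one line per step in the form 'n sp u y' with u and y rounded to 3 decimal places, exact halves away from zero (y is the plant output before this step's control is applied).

(exact arithmetic carried between steps; '≈' marks a value shown rounded to 6 d.p. or computed from one; I and e_prev carry over from the previous line; the table rounds u and y to 3 d.p., halves away from zero)
n=0: y=0, sp=5, e=sp−y=5; I=5, D=e−e_prev=5; u=1/2·5+1/4·5+3/4·5=7.5; next y=3/10·0+1/2·7.5=3.75
n=1: y=3.75, sp=5, e=sp−y=1.25; I=6.25, D=e−e_prev=-3.75; u=1/2·1.25+1/4·6.25+3/4·(-3.75)=-0.625; next y=3/10·3.75+1/2·(-0.625)=0.8125
n=2: y=0.8125, sp=5, e=sp−y=4.1875; I=10.4375, D=e−e_prev=2.9375; u=1/2·4.1875+1/4·10.4375+3/4·2.9375=6.90625; next y=3/10·0.8125+1/2·6.90625=3.696875
n=3: y=3.696875, sp=5, e=sp−y=1.303125; I=11.740625, D=e−e_prev=-2.884375; u=1/2·1.303125+1/4·11.740625+3/4·(-2.884375)≈1.423438; next y=3/10·3.696875+1/2·1.423438≈1.820781
n=4: y≈1.820781, sp=5, e=sp−y≈3.179219; I≈14.919844, D=e−e_prev≈1.876094; u=1/2·3.179219+1/4·14.919844+3/4·1.876094≈6.726641; next y=3/10·1.820781+1/2·6.726641≈3.909555
n=5: y≈3.909555, sp=5, e=sp−y≈1.090445; I≈16.010289, D=e−e_prev≈-2.088773; u=1/2·1.090445+1/4·16.010289+3/4·(-2.088773)≈2.981215; next y=3/10·3.909555+1/2·2.981215≈2.663474
n=6: y≈2.663474, sp=5, e=sp−y≈2.336526; I≈18.346815, D=e−e_prev≈1.246081; u=1/2·2.336526+1/4·18.346815+3/4·1.246081≈6.689528; next y=3/10·2.663474+1/2·6.689528≈4.143806
n=7: y≈4.143806, sp=5, e=sp−y≈0.856194; I≈19.203009, D=e−e_prev≈-1.480332; u=1/2·0.856194+1/4·19.203009+3/4·(-1.480332)≈4.118600; next y=3/10·4.143806+1/2·4.118600≈3.302442
n=8: y≈3.302442, sp=5, e=sp−y≈1.697558; I≈20.900567, D=e−e_prev≈0.841364; u=1/2·1.697558+1/4·20.900567+3/4·0.841364≈6.704944; next y=3/10·3.302442+1/2·6.704944≈4.343205
n=9: y≈4.343205, sp=5, e=sp−y≈0.656795; I≈21.557363, D=e−e_prev≈-1.040763; u=1/2·0.656795+1/4·21.557363+3/4·(-1.040763)≈4.937167; next y=3/10·4.343205+1/2·4.937167≈3.771545
n=10: y≈3.771545, sp=5, e=sp−y≈1.228455; I≈22.785818, D=e−e_prev≈0.571660; u=1/2·1.228455+1/4·22.785818+3/4·0.571660≈6.739427; next y=3/10·3.771545+1/2·6.739427≈4.501177

0 5 7.500 0.000
1 5 -0.625 3.750
2 5 6.906 0.813
3 5 1.423 3.697
4 5 6.727 1.821
5 5 2.981 3.910
6 5 6.690 2.663
7 5 4.119 4.144
8 5 6.705 3.302
9 5 4.937 4.343
10 5 6.739 3.772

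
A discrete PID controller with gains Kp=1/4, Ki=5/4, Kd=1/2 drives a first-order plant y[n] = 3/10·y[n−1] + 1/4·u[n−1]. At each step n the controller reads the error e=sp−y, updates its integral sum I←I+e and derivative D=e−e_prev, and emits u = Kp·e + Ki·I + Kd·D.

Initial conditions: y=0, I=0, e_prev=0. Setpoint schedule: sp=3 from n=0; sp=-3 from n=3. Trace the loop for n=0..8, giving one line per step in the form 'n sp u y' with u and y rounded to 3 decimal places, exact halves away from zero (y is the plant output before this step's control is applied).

0 3 6.000 0.000
1 3 5.250 1.500
2 3 7.350 1.763
3 -3 -4.179 2.366
4 -3 -2.183 -0.335
5 -3 -6.242 -0.646
6 -3 -7.124 -1.754
7 -3 -8.129 -2.307
8 -3 -8.437 -2.724

(exact arithmetic carried between steps; '≈' marks a value shown rounded to 6 d.p. or computed from one; I and e_prev carry over from the previous line; the table rounds u and y to 3 d.p., halves away from zero)
n=0: y=0, sp=3, e=sp−y=3; I=3, D=e−e_prev=3; u=1/4·3+5/4·3+1/2·3=6; next y=3/10·0+1/4·6=1.5
n=1: y=1.5, sp=3, e=sp−y=1.5; I=4.5, D=e−e_prev=-1.5; u=1/4·1.5+5/4·4.5+1/2·(-1.5)=5.25; next y=3/10·1.5+1/4·5.25=1.7625
n=2: y=1.7625, sp=3, e=sp−y=1.2375; I=5.7375, D=e−e_prev=-0.2625; u=1/4·1.2375+5/4·5.7375+1/2·(-0.2625)=7.35; next y=3/10·1.7625+1/4·7.35=2.36625
n=3: y=2.36625, sp=-3, e=sp−y=-5.36625; I=0.37125, D=e−e_prev=-6.60375; u=1/4·(-5.36625)+5/4·0.37125+1/2·(-6.60375)=-4.179375; next y=3/10·2.36625+1/4·(-4.179375)≈-0.334969
n=4: y≈-0.334969, sp=-3, e=sp−y≈-2.665031; I≈-2.293781, D=e−e_prev≈2.701219; u=1/4·(-2.665031)+5/4·(-2.293781)+1/2·2.701219≈-2.182875; next y=3/10·(-0.334969)+1/4·(-2.182875)≈-0.646209
n=5: y≈-0.646209, sp=-3, e=sp−y≈-2.353791; I≈-4.647572, D=e−e_prev≈0.311241; u=1/4·(-2.353791)+5/4·(-4.647572)+1/2·0.311241≈-6.242292; next y=3/10·(-0.646209)+1/4·(-6.242292)≈-1.754436
n=6: y≈-1.754436, sp=-3, e=sp−y≈-1.245564; I≈-5.893136, D=e−e_prev≈1.108226; u=1/4·(-1.245564)+5/4·(-5.893136)+1/2·1.108226≈-7.123698; next y=3/10·(-1.754436)+1/4·(-7.123698)≈-2.307255
n=7: y≈-2.307255, sp=-3, e=sp−y≈-0.692745; I≈-6.585881, D=e−e_prev≈0.552819; u=1/4·(-0.692745)+5/4·(-6.585881)+1/2·0.552819≈-8.129128; next y=3/10·(-2.307255)+1/4·(-8.129128)≈-2.724458
n=8: y≈-2.724458, sp=-3, e=sp−y≈-0.275542; I≈-6.861422, D=e−e_prev≈0.417203; u=1/4·(-0.275542)+5/4·(-6.861422)+1/2·0.417203≈-8.437062; next y=3/10·(-2.724458)+1/4·(-8.437062)≈-2.926603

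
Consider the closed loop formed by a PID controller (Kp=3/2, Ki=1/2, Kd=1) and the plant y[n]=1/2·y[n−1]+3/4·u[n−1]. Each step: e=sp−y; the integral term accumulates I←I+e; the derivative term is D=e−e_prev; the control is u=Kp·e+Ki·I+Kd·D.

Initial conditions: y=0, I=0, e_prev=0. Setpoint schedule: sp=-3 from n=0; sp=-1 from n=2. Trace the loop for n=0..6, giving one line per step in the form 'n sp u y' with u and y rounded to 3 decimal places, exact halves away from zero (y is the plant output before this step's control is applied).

(exact arithmetic carried between steps; '≈' marks a value shown rounded to 6 d.p. or computed from one; I and e_prev carry over from the previous line; the table rounds u and y to 3 d.p., halves away from zero)
n=0: y=0, sp=-3, e=sp−y=-3; I=-3, D=e−e_prev=-3; u=3/2·(-3)+1/2·(-3)+1·(-3)=-9; next y=1/2·0+3/4·(-9)=-6.75
n=1: y=-6.75, sp=-3, e=sp−y=3.75; I=0.75, D=e−e_prev=6.75; u=3/2·3.75+1/2·0.75+1·6.75=12.75; next y=1/2·(-6.75)+3/4·12.75=6.1875
n=2: y=6.1875, sp=-1, e=sp−y=-7.1875; I=-6.4375, D=e−e_prev=-10.9375; u=3/2·(-7.1875)+1/2·(-6.4375)+1·(-10.9375)=-24.9375; next y=1/2·6.1875+3/4·(-24.9375)=-15.609375
n=3: y=-15.609375, sp=-1, e=sp−y=14.609375; I=8.171875, D=e−e_prev=21.796875; u=3/2·14.609375+1/2·8.171875+1·21.796875=47.796875; next y=1/2·(-15.609375)+3/4·47.796875≈28.042969
n=4: y≈28.042969, sp=-1, e=sp−y≈-29.042969; I≈-20.871094, D=e−e_prev≈-43.652344; u=3/2·(-29.042969)+1/2·(-20.871094)+1·(-43.652344)≈-97.652344; next y=1/2·28.042969+3/4·(-97.652344)≈-59.217773
n=5: y≈-59.217773, sp=-1, e=sp−y≈58.217773; I≈37.346680, D=e−e_prev≈87.260742; u=3/2·58.217773+1/2·37.346680+1·87.260742≈193.260742; next y=1/2·(-59.217773)+3/4·193.260742≈115.336670
n=6: y≈115.336670, sp=-1, e=sp−y≈-116.336670; I≈-78.989990, D=e−e_prev≈-174.554443; u=3/2·(-116.336670)+1/2·(-78.989990)+1·(-174.554443)≈-388.554443; next y=1/2·115.336670+3/4·(-388.554443)≈-233.747498

0 -3 -9.000 0.000
1 -3 12.750 -6.750
2 -1 -24.938 6.188
3 -1 47.797 -15.609
4 -1 -97.652 28.043
5 -1 193.261 -59.218
6 -1 -388.554 115.337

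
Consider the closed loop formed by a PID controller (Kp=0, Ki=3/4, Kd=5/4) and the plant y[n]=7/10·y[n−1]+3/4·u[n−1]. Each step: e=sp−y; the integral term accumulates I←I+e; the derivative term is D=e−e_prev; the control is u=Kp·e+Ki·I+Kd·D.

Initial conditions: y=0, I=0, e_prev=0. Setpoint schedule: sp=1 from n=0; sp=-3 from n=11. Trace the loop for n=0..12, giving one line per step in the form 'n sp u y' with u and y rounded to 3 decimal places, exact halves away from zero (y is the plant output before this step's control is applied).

(exact arithmetic carried between steps; '≈' marks a value shown rounded to 6 d.p. or computed from one; I and e_prev carry over from the previous line; the table rounds u and y to 3 d.p., halves away from zero)
n=0: y=0, sp=1, e=sp−y=1; I=1, D=e−e_prev=1; u=0·1+3/4·1+5/4·1=2; next y=7/10·0+3/4·2=1.5
n=1: y=1.5, sp=1, e=sp−y=-0.5; I=0.5, D=e−e_prev=-1.5; u=0·(-0.5)+3/4·0.5+5/4·(-1.5)=-1.5; next y=7/10·1.5+3/4·(-1.5)=-0.075
n=2: y=-0.075, sp=1, e=sp−y=1.075; I=1.575, D=e−e_prev=1.575; u=0·1.075+3/4·1.575+5/4·1.575=3.15; next y=7/10·(-0.075)+3/4·3.15=2.31
n=3: y=2.31, sp=1, e=sp−y=-1.31; I=0.265, D=e−e_prev=-2.385; u=0·(-1.31)+3/4·0.265+5/4·(-2.385)=-2.7825; next y=7/10·2.31+3/4·(-2.7825)=-0.469875
n=4: y=-0.469875, sp=1, e=sp−y=1.469875; I=1.734875, D=e−e_prev=2.779875; u=0·1.469875+3/4·1.734875+5/4·2.779875=4.776; next y=7/10·(-0.469875)+3/4·4.776≈3.253088
n=5: y≈3.253088, sp=1, e=sp−y≈-2.253088; I≈-0.518213, D=e−e_prev≈-3.722963; u=0·(-2.253088)+3/4·(-0.518213)+5/4·(-3.722963)≈-5.042363; next y=7/10·3.253088+3/4·(-5.042363)≈-1.504611
n=6: y≈-1.504611, sp=1, e=sp−y≈2.504611; I≈1.986398, D=e−e_prev≈4.757698; u=0·2.504611+3/4·1.986398+5/4·4.757698≈7.436921; next y=7/10·(-1.504611)+3/4·7.436921≈4.524464
n=7: y≈4.524464, sp=1, e=sp−y≈-3.524464; I≈-1.538065, D=e−e_prev≈-6.029074; u=0·(-3.524464)+3/4·(-1.538065)+5/4·(-6.029074)≈-8.689892; next y=7/10·4.524464+3/4·(-8.689892)≈-3.350294
n=8: y≈-3.350294, sp=1, e=sp−y≈4.350294; I≈2.812229, D=e−e_prev≈7.874758; u=0·4.350294+3/4·2.812229+5/4·7.874758≈11.952619; next y=7/10·(-3.350294)+3/4·11.952619≈6.619258
n=9: y≈6.619258, sp=1, e=sp−y≈-5.619258; I≈-2.807029, D=e−e_prev≈-9.969553; u=0·(-5.619258)+3/4·(-2.807029)+5/4·(-9.969553)≈-14.567213; next y=7/10·6.619258+3/4·(-14.567213)≈-6.291929
n=10: y≈-6.291929, sp=1, e=sp−y≈7.291929; I≈4.484899, D=e−e_prev≈12.911187; u=0·7.291929+3/4·4.484899+5/4·12.911187≈19.502658; next y=7/10·(-6.291929)+3/4·19.502658≈10.222644
n=11: y≈10.222644, sp=-3, e=sp−y≈-13.222644; I≈-8.737744, D=e−e_prev≈-20.514572; u=0·(-13.222644)+3/4·(-8.737744)+5/4·(-20.514572)≈-32.196523; next y=7/10·10.222644+3/4·(-32.196523)≈-16.991542
n=12: y≈-16.991542, sp=-3, e=sp−y≈13.991542; I≈5.253798, D=e−e_prev≈27.214186; u=0·13.991542+3/4·5.253798+5/4·27.214186≈37.958081; next y=7/10·(-16.991542)+3/4·37.958081≈16.574481

0 1 2.000 0.000
1 1 -1.500 1.500
2 1 3.150 -0.075
3 1 -2.783 2.310
4 1 4.776 -0.470
5 1 -5.042 3.253
6 1 7.437 -1.505
7 1 -8.690 4.524
8 1 11.953 -3.350
9 1 -14.567 6.619
10 1 19.503 -6.292
11 -3 -32.197 10.223
12 -3 37.958 -16.992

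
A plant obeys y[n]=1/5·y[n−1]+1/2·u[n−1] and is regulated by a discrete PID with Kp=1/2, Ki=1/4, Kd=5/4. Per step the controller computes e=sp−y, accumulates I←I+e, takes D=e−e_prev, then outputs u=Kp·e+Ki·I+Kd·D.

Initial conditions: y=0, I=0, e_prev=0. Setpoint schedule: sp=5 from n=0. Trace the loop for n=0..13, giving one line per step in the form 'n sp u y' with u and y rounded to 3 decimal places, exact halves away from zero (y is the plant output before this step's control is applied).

0 5 10.000 0.000
1 5 -5.000 5.000
2 5 14.250 -1.500
3 5 -8.900 6.825
4 5 20.870 -3.085
5 5 -15.302 9.818
6 5 30.633 -5.688
7 5 -25.810 14.179
8 5 45.225 -10.069
9 5 -42.654 20.599
10 5 67.393 -17.207
11 5 -69.237 30.255
12 5 101.422 -28.567
13 5 -110.844 44.997

(exact arithmetic carried between steps; '≈' marks a value shown rounded to 6 d.p. or computed from one; I and e_prev carry over from the previous line; the table rounds u and y to 3 d.p., halves away from zero)
n=0: y=0, sp=5, e=sp−y=5; I=5, D=e−e_prev=5; u=1/2·5+1/4·5+5/4·5=10; next y=1/5·0+1/2·10=5
n=1: y=5, sp=5, e=sp−y=0; I=5, D=e−e_prev=-5; u=1/2·0+1/4·5+5/4·(-5)=-5; next y=1/5·5+1/2·(-5)=-1.5
n=2: y=-1.5, sp=5, e=sp−y=6.5; I=11.5, D=e−e_prev=6.5; u=1/2·6.5+1/4·11.5+5/4·6.5=14.25; next y=1/5·(-1.5)+1/2·14.25=6.825
n=3: y=6.825, sp=5, e=sp−y=-1.825; I=9.675, D=e−e_prev=-8.325; u=1/2·(-1.825)+1/4·9.675+5/4·(-8.325)=-8.9; next y=1/5·6.825+1/2·(-8.9)=-3.085
n=4: y=-3.085, sp=5, e=sp−y=8.085; I=17.76, D=e−e_prev=9.91; u=1/2·8.085+1/4·17.76+5/4·9.91=20.87; next y=1/5·(-3.085)+1/2·20.87=9.818
n=5: y=9.818, sp=5, e=sp−y=-4.818; I=12.942, D=e−e_prev=-12.903; u=1/2·(-4.818)+1/4·12.942+5/4·(-12.903)=-15.30225; next y=1/5·9.818+1/2·(-15.30225)=-5.687525
n=6: y=-5.687525, sp=5, e=sp−y=10.687525; I=23.629525, D=e−e_prev=15.505525; u=1/2·10.687525+1/4·23.629525+5/4·15.505525=30.63305; next y=1/5·(-5.687525)+1/2·30.63305=14.17902
n=7: y=14.17902, sp=5, e=sp−y=-9.17902; I=14.450505, D=e−e_prev=-19.866545; u=1/2·(-9.17902)+1/4·14.450505+5/4·(-19.866545)=-25.810065; next y=1/5·14.17902+1/2·(-25.810065)≈-10.069229
n=8: y≈-10.069229, sp=5, e=sp−y≈15.069229; I≈29.519734, D=e−e_prev≈24.248249; u=1/2·15.069229+1/4·29.519734+5/4·24.248249≈45.224858; next y=1/5·(-10.069229)+1/2·45.224858≈20.598583
n=9: y≈20.598583, sp=5, e=sp−y≈-15.598583; I≈13.921150, D=e−e_prev≈-30.667812; u=1/2·(-15.598583)+1/4·13.921150+5/4·(-30.667812)≈-42.653769; next y=1/5·20.598583+1/2·(-42.653769)≈-17.207168
n=10: y≈-17.207168, sp=5, e=sp−y≈22.207168; I≈36.128318, D=e−e_prev≈37.805751; u=1/2·22.207168+1/4·36.128318+5/4·37.805751≈67.392853; next y=1/5·(-17.207168)+1/2·67.392853≈30.254993
n=11: y≈30.254993, sp=5, e=sp−y≈-25.254993; I≈10.873325, D=e−e_prev≈-47.462161; u=1/2·(-25.254993)+1/4·10.873325+5/4·(-47.462161)≈-69.236866; next y=1/5·30.254993+1/2·(-69.236866)≈-28.567434
n=12: y≈-28.567434, sp=5, e=sp−y≈33.567434; I≈44.440760, D=e−e_prev≈58.822427; u=1/2·33.567434+1/4·44.440760+5/4·58.822427≈101.421941; next y=1/5·(-28.567434)+1/2·101.421941≈44.997484
n=13: y≈44.997484, sp=5, e=sp−y≈-39.997484; I≈4.443276, D=e−e_prev≈-73.564918; u=1/2·(-39.997484)+1/4·4.443276+5/4·(-73.564918)≈-110.844070; next y=1/5·44.997484+1/2·(-110.844070)≈-46.422538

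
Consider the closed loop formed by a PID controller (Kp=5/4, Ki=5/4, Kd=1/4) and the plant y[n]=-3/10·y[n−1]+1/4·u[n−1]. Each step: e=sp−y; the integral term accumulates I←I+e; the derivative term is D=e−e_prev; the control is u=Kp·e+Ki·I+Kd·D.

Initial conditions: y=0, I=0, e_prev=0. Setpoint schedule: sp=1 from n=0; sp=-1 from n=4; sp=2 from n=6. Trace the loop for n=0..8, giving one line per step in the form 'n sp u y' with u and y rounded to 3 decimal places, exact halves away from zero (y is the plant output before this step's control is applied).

(exact arithmetic carried between steps; '≈' marks a value shown rounded to 6 d.p. or computed from one; I and e_prev carry over from the previous line; the table rounds u and y to 3 d.p., halves away from zero)
n=0: y=0, sp=1, e=sp−y=1; I=1, D=e−e_prev=1; u=5/4·1+5/4·1+1/4·1=2.75; next y=-3/10·0+1/4·2.75=0.6875
n=1: y=0.6875, sp=1, e=sp−y=0.3125; I=1.3125, D=e−e_prev=-0.6875; u=5/4·0.3125+5/4·1.3125+1/4·(-0.6875)=1.859375; next y=-3/10·0.6875+1/4·1.859375≈0.258594
n=2: y≈0.258594, sp=1, e=sp−y≈0.741406; I≈2.053906, D=e−e_prev≈0.428906; u=5/4·0.741406+5/4·2.053906+1/4·0.428906≈3.601367; next y=-3/10·0.258594+1/4·3.601367≈0.822764
n=3: y≈0.822764, sp=1, e=sp−y≈0.177236; I≈2.231143, D=e−e_prev≈-0.564170; u=5/4·0.177236+5/4·2.231143+1/4·(-0.564170)≈2.869431; next y=-3/10·0.822764+1/4·2.869431≈0.470529
n=4: y≈0.470529, sp=-1, e=sp−y≈-1.470529; I≈0.760614, D=e−e_prev≈-1.647765; u=5/4·(-1.470529)+5/4·0.760614+1/4·(-1.647765)≈-1.299335; next y=-3/10·0.470529+1/4·(-1.299335)≈-0.465992
n=5: y≈-0.465992, sp=-1, e=sp−y≈-0.534008; I≈0.226606, D=e−e_prev≈0.936521; u=5/4·(-0.534008)+5/4·0.226606+1/4·0.936521≈-0.150122; next y=-3/10·(-0.465992)+1/4·(-0.150122)≈0.102267
n=6: y≈0.102267, sp=2, e=sp−y≈1.897733; I≈2.124339, D=e−e_prev≈2.431740; u=5/4·1.897733+5/4·2.124339+1/4·2.431740≈5.635525; next y=-3/10·0.102267+1/4·5.635525≈1.378201
n=7: y≈1.378201, sp=2, e=sp−y≈0.621799; I≈2.746138, D=e−e_prev≈-1.275934; u=5/4·0.621799+5/4·2.746138+1/4·(-1.275934)≈3.890938; next y=-3/10·1.378201+1/4·3.890938≈0.559274
n=8: y≈0.559274, sp=2, e=sp−y≈1.440726; I≈4.186864, D=e−e_prev≈0.818927; u=5/4·1.440726+5/4·4.186864+1/4·0.818927≈7.239219; next y=-3/10·0.559274+1/4·7.239219≈1.642022

0 1 2.750 0.000
1 1 1.859 0.688
2 1 3.601 0.259
3 1 2.869 0.823
4 -1 -1.299 0.471
5 -1 -0.150 -0.466
6 2 5.636 0.102
7 2 3.891 1.378
8 2 7.239 0.559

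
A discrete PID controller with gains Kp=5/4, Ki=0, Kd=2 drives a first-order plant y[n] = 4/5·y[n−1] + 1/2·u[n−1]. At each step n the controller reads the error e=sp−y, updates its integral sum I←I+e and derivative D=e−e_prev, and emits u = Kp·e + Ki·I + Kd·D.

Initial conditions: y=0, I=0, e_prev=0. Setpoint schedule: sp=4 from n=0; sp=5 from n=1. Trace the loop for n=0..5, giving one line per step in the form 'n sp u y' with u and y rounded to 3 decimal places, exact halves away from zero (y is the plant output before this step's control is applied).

(exact arithmetic carried between steps; '≈' marks a value shown rounded to 6 d.p. or computed from one; I and e_prev carry over from the previous line; the table rounds u and y to 3 d.p., halves away from zero)
n=0: y=0, sp=4, e=sp−y=4; I=4, D=e−e_prev=4; u=5/4·4+0·4+2·4=13; next y=4/5·0+1/2·13=6.5
n=1: y=6.5, sp=5, e=sp−y=-1.5; I=2.5, D=e−e_prev=-5.5; u=5/4·(-1.5)+0·2.5+2·(-5.5)=-12.875; next y=4/5·6.5+1/2·(-12.875)=-1.2375
n=2: y=-1.2375, sp=5, e=sp−y=6.2375; I=8.7375, D=e−e_prev=7.7375; u=5/4·6.2375+0·8.7375+2·7.7375=23.271875; next y=4/5·(-1.2375)+1/2·23.271875≈10.645938
n=3: y≈10.645938, sp=5, e=sp−y≈-5.645938; I≈3.091563, D=e−e_prev≈-11.883438; u=5/4·(-5.645938)+0·3.091563+2·(-11.883438)≈-30.824297; next y=4/5·10.645938+1/2·(-30.824297)≈-6.895398
n=4: y≈-6.895398, sp=5, e=sp−y≈11.895398; I≈14.986961, D=e−e_prev≈17.541336; u=5/4·11.895398+0·14.986961+2·17.541336≈49.951920; next y=4/5·(-6.895398)+1/2·49.951920≈19.459641
n=5: y≈19.459641, sp=5, e=sp−y≈-14.459641; I≈0.527320, D=e−e_prev≈-26.355040; u=5/4·(-14.459641)+0·0.527320+2·(-26.355040)≈-70.784631; next y=4/5·19.459641+1/2·(-70.784631)≈-19.824602

0 4 13.000 0.000
1 5 -12.875 6.500
2 5 23.272 -1.238
3 5 -30.824 10.646
4 5 49.952 -6.895
5 5 -70.785 19.460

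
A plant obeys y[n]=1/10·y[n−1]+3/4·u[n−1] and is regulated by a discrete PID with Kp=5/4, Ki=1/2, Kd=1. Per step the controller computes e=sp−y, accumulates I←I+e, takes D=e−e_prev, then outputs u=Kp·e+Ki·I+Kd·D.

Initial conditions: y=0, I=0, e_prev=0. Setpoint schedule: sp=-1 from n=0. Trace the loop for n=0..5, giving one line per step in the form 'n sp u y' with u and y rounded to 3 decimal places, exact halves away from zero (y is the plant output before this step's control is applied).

(exact arithmetic carried between steps; '≈' marks a value shown rounded to 6 d.p. or computed from one; I and e_prev carry over from the previous line; the table rounds u and y to 3 d.p., halves away from zero)
n=0: y=0, sp=-1, e=sp−y=-1; I=-1, D=e−e_prev=-1; u=5/4·(-1)+1/2·(-1)+1·(-1)=-2.75; next y=1/10·0+3/4·(-2.75)=-2.0625
n=1: y=-2.0625, sp=-1, e=sp−y=1.0625; I=0.0625, D=e−e_prev=2.0625; u=5/4·1.0625+1/2·0.0625+1·2.0625=3.421875; next y=1/10·(-2.0625)+3/4·3.421875≈2.360156
n=2: y≈2.360156, sp=-1, e=sp−y≈-3.360156; I≈-3.297656, D=e−e_prev≈-4.422656; u=5/4·(-3.360156)+1/2·(-3.297656)+1·(-4.422656)≈-10.271680; next y=1/10·2.360156+3/4·(-10.271680)≈-7.467744
n=3: y≈-7.467744, sp=-1, e=sp−y≈6.467744; I≈3.170088, D=e−e_prev≈9.827900; u=5/4·6.467744+1/2·3.170088+1·9.827900≈19.497625; next y=1/10·(-7.467744)+3/4·19.497625≈13.876444
n=4: y≈13.876444, sp=-1, e=sp−y≈-14.876444; I≈-11.706356, D=e−e_prev≈-21.344188; u=5/4·(-14.876444)+1/2·(-11.706356)+1·(-21.344188)≈-45.792921; next y=1/10·13.876444+3/4·(-45.792921)≈-32.957046
n=5: y≈-32.957046, sp=-1, e=sp−y≈31.957046; I≈20.250690, D=e−e_prev≈46.833490; u=5/4·31.957046+1/2·20.250690+1·46.833490≈96.905144; next y=1/10·(-32.957046)+3/4·96.905144≈69.383153

0 -1 -2.750 0.000
1 -1 3.422 -2.063
2 -1 -10.272 2.360
3 -1 19.498 -7.468
4 -1 -45.793 13.876
5 -1 96.905 -32.957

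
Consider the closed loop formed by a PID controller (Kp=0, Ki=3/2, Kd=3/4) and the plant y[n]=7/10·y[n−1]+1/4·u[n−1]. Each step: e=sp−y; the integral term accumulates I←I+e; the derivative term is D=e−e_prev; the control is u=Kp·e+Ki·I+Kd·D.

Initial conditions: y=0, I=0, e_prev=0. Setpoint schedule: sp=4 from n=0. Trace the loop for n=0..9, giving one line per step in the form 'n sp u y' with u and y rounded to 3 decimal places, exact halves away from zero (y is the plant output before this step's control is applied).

0 4 9.000 0.000
1 4 6.938 2.250
2 4 8.866 3.309
3 4 7.943 4.533
4 4 6.653 5.159
5 4 5.124 5.275
6 4 3.977 4.973
7 4 3.411 4.475
8 4 3.427 3.986
9 4 3.844 3.647

(exact arithmetic carried between steps; '≈' marks a value shown rounded to 6 d.p. or computed from one; I and e_prev carry over from the previous line; the table rounds u and y to 3 d.p., halves away from zero)
n=0: y=0, sp=4, e=sp−y=4; I=4, D=e−e_prev=4; u=0·4+3/2·4+3/4·4=9; next y=7/10·0+1/4·9=2.25
n=1: y=2.25, sp=4, e=sp−y=1.75; I=5.75, D=e−e_prev=-2.25; u=0·1.75+3/2·5.75+3/4·(-2.25)=6.9375; next y=7/10·2.25+1/4·6.9375=3.309375
n=2: y=3.309375, sp=4, e=sp−y=0.690625; I=6.440625, D=e−e_prev=-1.059375; u=0·0.690625+3/2·6.440625+3/4·(-1.059375)≈8.866406; next y=7/10·3.309375+1/4·8.866406≈4.533164
n=3: y≈4.533164, sp=4, e=sp−y≈-0.533164; I≈5.907461, D=e−e_prev≈-1.223789; u=0·(-0.533164)+3/2·5.907461+3/4·(-1.223789)≈7.943350; next y=7/10·4.533164+1/4·7.943350≈5.159052
n=4: y≈5.159052, sp=4, e=sp−y≈-1.159052; I≈4.748409, D=e−e_prev≈-0.625888; u=0·(-1.159052)+3/2·4.748409+3/4·(-0.625888)≈6.653197; next y=7/10·5.159052+1/4·6.653197≈5.274636
n=5: y≈5.274636, sp=4, e=sp−y≈-1.274636; I≈3.473773, D=e−e_prev≈-0.115584; u=0·(-1.274636)+3/2·3.473773+3/4·(-0.115584)≈5.123972; next y=7/10·5.274636+1/4·5.123972≈4.973238
n=6: y≈4.973238, sp=4, e=sp−y≈-0.973238; I≈2.500535, D=e−e_prev≈0.301398; u=0·(-0.973238)+3/2·2.500535+3/4·0.301398≈3.976851; next y=7/10·4.973238+1/4·3.976851≈4.475479
n=7: y≈4.475479, sp=4, e=sp−y≈-0.475479; I≈2.025056, D=e−e_prev≈0.497759; u=0·(-0.475479)+3/2·2.025056+3/4·0.497759≈3.410903; next y=7/10·4.475479+1/4·3.410903≈3.985561
n=8: y≈3.985561, sp=4, e=sp−y≈0.014439; I≈2.039495, D=e−e_prev≈0.489918; u=0·0.014439+3/2·2.039495+3/4·0.489918≈3.426680; next y=7/10·3.985561+1/4·3.426680≈3.646563
n=9: y≈3.646563, sp=4, e=sp−y≈0.353437; I≈2.392932, D=e−e_prev≈0.338998; u=0·0.353437+3/2·2.392932+3/4·0.338998≈3.843646; next y=7/10·3.646563+1/4·3.843646≈3.513506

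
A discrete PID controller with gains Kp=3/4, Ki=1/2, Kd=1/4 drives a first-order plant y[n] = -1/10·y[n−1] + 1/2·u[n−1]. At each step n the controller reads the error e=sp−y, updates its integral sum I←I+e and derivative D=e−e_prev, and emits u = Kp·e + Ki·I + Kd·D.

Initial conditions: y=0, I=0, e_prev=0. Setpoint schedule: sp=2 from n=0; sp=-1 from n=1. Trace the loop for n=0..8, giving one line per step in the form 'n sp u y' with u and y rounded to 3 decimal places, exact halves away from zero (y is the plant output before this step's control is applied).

(exact arithmetic carried between steps; '≈' marks a value shown rounded to 6 d.p. or computed from one; I and e_prev carry over from the previous line; the table rounds u and y to 3 d.p., halves away from zero)
n=0: y=0, sp=2, e=sp−y=2; I=2, D=e−e_prev=2; u=3/4·2+1/2·2+1/4·2=3; next y=-1/10·0+1/2·3=1.5
n=1: y=1.5, sp=-1, e=sp−y=-2.5; I=-0.5, D=e−e_prev=-4.5; u=3/4·(-2.5)+1/2·(-0.5)+1/4·(-4.5)=-3.25; next y=-1/10·1.5+1/2·(-3.25)=-1.775
n=2: y=-1.775, sp=-1, e=sp−y=0.775; I=0.275, D=e−e_prev=3.275; u=3/4·0.775+1/2·0.275+1/4·3.275=1.5375; next y=-1/10·(-1.775)+1/2·1.5375=0.94625
n=3: y=0.94625, sp=-1, e=sp−y=-1.94625; I=-1.67125, D=e−e_prev=-2.72125; u=3/4·(-1.94625)+1/2·(-1.67125)+1/4·(-2.72125)=-2.975625; next y=-1/10·0.94625+1/2·(-2.975625)≈-1.582438
n=4: y≈-1.582438, sp=-1, e=sp−y≈0.582438; I≈-1.088813, D=e−e_prev≈2.528688; u=3/4·0.582438+1/2·(-1.088813)+1/4·2.528688≈0.524594; next y=-1/10·(-1.582438)+1/2·0.524594≈0.420541
n=5: y≈0.420541, sp=-1, e=sp−y≈-1.420541; I≈-2.509353, D=e−e_prev≈-2.002978; u=3/4·(-1.420541)+1/2·(-2.509353)+1/4·(-2.002978)≈-2.820827; next y=-1/10·0.420541+1/2·(-2.820827)≈-1.452467
n=6: y≈-1.452467, sp=-1, e=sp−y≈0.452467; I≈-2.056886, D=e−e_prev≈1.873008; u=3/4·0.452467+1/2·(-2.056886)+1/4·1.873008≈-0.220840; next y=-1/10·(-1.452467)+1/2·(-0.220840)≈0.034827
n=7: y≈0.034827, sp=-1, e=sp−y≈-1.034827; I≈-3.091712, D=e−e_prev≈-1.487294; u=3/4·(-1.034827)+1/2·(-3.091712)+1/4·(-1.487294)≈-2.693800; next y=-1/10·0.034827+1/2·(-2.693800)≈-1.350382
n=8: y≈-1.350382, sp=-1, e=sp−y≈0.350382; I≈-2.741330, D=e−e_prev≈1.385209; u=3/4·0.350382+1/2·(-2.741330)+1/4·1.385209≈-0.761576; next y=-1/10·(-1.350382)+1/2·(-0.761576)≈-0.245750

0 2 3.000 0.000
1 -1 -3.250 1.500
2 -1 1.538 -1.775
3 -1 -2.976 0.946
4 -1 0.525 -1.582
5 -1 -2.821 0.421
6 -1 -0.221 -1.452
7 -1 -2.694 0.035
8 -1 -0.762 -1.350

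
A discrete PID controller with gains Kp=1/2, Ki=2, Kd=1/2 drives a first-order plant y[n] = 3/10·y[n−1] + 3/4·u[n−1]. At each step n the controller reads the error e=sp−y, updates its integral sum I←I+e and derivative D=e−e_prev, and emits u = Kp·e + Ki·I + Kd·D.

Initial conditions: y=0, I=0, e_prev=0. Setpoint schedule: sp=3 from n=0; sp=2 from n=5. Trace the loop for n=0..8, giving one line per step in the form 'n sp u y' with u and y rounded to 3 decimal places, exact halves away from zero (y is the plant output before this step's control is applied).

0 3 9.000 0.000
1 3 -6.750 6.750
2 3 18.488 -3.038
3 3 -22.307 12.954
4 3 43.175 -12.844
5 2 -65.152 28.528
6 2 109.479 -40.306
7 2 -171.296 70.018
8 2 280.284 -107.467

(exact arithmetic carried between steps; '≈' marks a value shown rounded to 6 d.p. or computed from one; I and e_prev carry over from the previous line; the table rounds u and y to 3 d.p., halves away from zero)
n=0: y=0, sp=3, e=sp−y=3; I=3, D=e−e_prev=3; u=1/2·3+2·3+1/2·3=9; next y=3/10·0+3/4·9=6.75
n=1: y=6.75, sp=3, e=sp−y=-3.75; I=-0.75, D=e−e_prev=-6.75; u=1/2·(-3.75)+2·(-0.75)+1/2·(-6.75)=-6.75; next y=3/10·6.75+3/4·(-6.75)=-3.0375
n=2: y=-3.0375, sp=3, e=sp−y=6.0375; I=5.2875, D=e−e_prev=9.7875; u=1/2·6.0375+2·5.2875+1/2·9.7875=18.4875; next y=3/10·(-3.0375)+3/4·18.4875=12.954375
n=3: y=12.954375, sp=3, e=sp−y=-9.954375; I=-4.666875, D=e−e_prev=-15.991875; u=1/2·(-9.954375)+2·(-4.666875)+1/2·(-15.991875)=-22.306875; next y=3/10·12.954375+3/4·(-22.306875)≈-12.843844
n=4: y≈-12.843844, sp=3, e=sp−y≈15.843844; I≈11.176969, D=e−e_prev≈25.798219; u=1/2·15.843844+2·11.176969+1/2·25.798219≈43.174969; next y=3/10·(-12.843844)+3/4·43.174969≈28.528073
n=5: y≈28.528073, sp=2, e=sp−y≈-26.528073; I≈-15.351105, D=e−e_prev≈-42.371917; u=1/2·(-26.528073)+2·(-15.351105)+1/2·(-42.371917)≈-65.152205; next y=3/10·28.528073+3/4·(-65.152205)≈-40.305731
n=6: y≈-40.305731, sp=2, e=sp−y≈42.305731; I≈26.954627, D=e−e_prev≈68.833805; u=1/2·42.305731+2·26.954627+1/2·68.833805≈109.479022; next y=3/10·(-40.305731)+3/4·109.479022≈70.017547
n=7: y≈70.017547, sp=2, e=sp−y≈-68.017547; I≈-41.062920, D=e−e_prev≈-110.323278; u=1/2·(-68.017547)+2·(-41.062920)+1/2·(-110.323278)≈-171.296253; next y=3/10·70.017547+3/4·(-171.296253)≈-107.466926
n=8: y≈-107.466926, sp=2, e=sp−y≈109.466926; I≈68.404005, D=e−e_prev≈177.484472; u=1/2·109.466926+2·68.404005+1/2·177.484472≈280.283710; next y=3/10·(-107.466926)+3/4·280.283710≈177.972705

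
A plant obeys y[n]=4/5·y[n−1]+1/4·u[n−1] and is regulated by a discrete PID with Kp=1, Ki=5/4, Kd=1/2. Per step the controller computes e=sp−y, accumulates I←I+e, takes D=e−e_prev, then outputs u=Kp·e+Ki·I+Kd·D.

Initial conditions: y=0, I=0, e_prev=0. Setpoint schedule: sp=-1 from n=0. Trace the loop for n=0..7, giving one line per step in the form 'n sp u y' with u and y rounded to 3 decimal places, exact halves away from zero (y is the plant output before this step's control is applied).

(exact arithmetic carried between steps; '≈' marks a value shown rounded to 6 d.p. or computed from one; I and e_prev carry over from the previous line; the table rounds u and y to 3 d.p., halves away from zero)
n=0: y=0, sp=-1, e=sp−y=-1; I=-1, D=e−e_prev=-1; u=1·(-1)+5/4·(-1)+1/2·(-1)=-2.75; next y=4/5·0+1/4·(-2.75)=-0.6875
n=1: y=-0.6875, sp=-1, e=sp−y=-0.3125; I=-1.3125, D=e−e_prev=0.6875; u=1·(-0.3125)+5/4·(-1.3125)+1/2·0.6875=-1.609375; next y=4/5·(-0.6875)+1/4·(-1.609375)≈-0.952344
n=2: y≈-0.952344, sp=-1, e=sp−y≈-0.047656; I≈-1.360156, D=e−e_prev≈0.264844; u=1·(-0.047656)+5/4·(-1.360156)+1/2·0.264844≈-1.615430; next y=4/5·(-0.952344)+1/4·(-1.615430)≈-1.165732
n=3: y≈-1.165732, sp=-1, e=sp−y≈0.165732; I≈-1.194424, D=e−e_prev≈0.213389; u=1·0.165732+5/4·(-1.194424)+1/2·0.213389≈-1.220603; next y=4/5·(-1.165732)+1/4·(-1.220603)≈-1.237737
n=4: y≈-1.237737, sp=-1, e=sp−y≈0.237737; I≈-0.956687, D=e−e_prev≈0.072004; u=1·0.237737+5/4·(-0.956687)+1/2·0.072004≈-0.922120; next y=4/5·(-1.237737)+1/4·(-0.922120)≈-1.220719
n=5: y≈-1.220719, sp=-1, e=sp−y≈0.220719; I≈-0.735968, D=e−e_prev≈-0.017017; u=1·0.220719+5/4·(-0.735968)+1/2·(-0.017017)≈-0.707749; next y=4/5·(-1.220719)+1/4·(-0.707749)≈-1.153513
n=6: y≈-1.153513, sp=-1, e=sp−y≈0.153513; I≈-0.582455, D=e−e_prev≈-0.067207; u=1·0.153513+5/4·(-0.582455)+1/2·(-0.067207)≈-0.608159; next y=4/5·(-1.153513)+1/4·(-0.608159)≈-1.074850
n=7: y≈-1.074850, sp=-1, e=sp−y≈0.074850; I≈-0.507605, D=e−e_prev≈-0.078663; u=1·0.074850+5/4·(-0.507605)+1/2·(-0.078663)≈-0.598988; next y=4/5·(-1.074850)+1/4·(-0.598988)≈-1.009627

0 -1 -2.750 0.000
1 -1 -1.609 -0.688
2 -1 -1.615 -0.952
3 -1 -1.221 -1.166
4 -1 -0.922 -1.238
5 -1 -0.708 -1.221
6 -1 -0.608 -1.154
7 -1 -0.599 -1.075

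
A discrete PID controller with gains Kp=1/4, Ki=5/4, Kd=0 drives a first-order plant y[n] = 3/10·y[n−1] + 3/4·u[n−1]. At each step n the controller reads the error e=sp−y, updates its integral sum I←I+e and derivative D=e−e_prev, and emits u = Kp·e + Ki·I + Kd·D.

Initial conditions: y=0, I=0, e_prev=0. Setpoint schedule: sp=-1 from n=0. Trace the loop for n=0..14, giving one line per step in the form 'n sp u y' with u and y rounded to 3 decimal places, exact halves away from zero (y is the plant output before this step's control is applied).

0 -1 -1.500 0.000
1 -1 -1.063 -1.125
2 -1 -0.892 -1.134
3 -1 -0.912 -1.009
4 -1 -0.934 -0.987
5 -1 -0.936 -0.997
6 -1 -0.934 -1.001
7 -1 -0.933 -1.001
8 -1 -0.933 -1.000
9 -1 -0.933 -1.000
10 -1 -0.933 -1.000
11 -1 -0.933 -1.000
12 -1 -0.933 -1.000
13 -1 -0.933 -1.000
14 -1 -0.933 -1.000

(exact arithmetic carried between steps; '≈' marks a value shown rounded to 6 d.p. or computed from one; I and e_prev carry over from the previous line; the table rounds u and y to 3 d.p., halves away from zero)
n=0: y=0, sp=-1, e=sp−y=-1; I=-1, D=e−e_prev=-1; u=1/4·(-1)+5/4·(-1)+0·(-1)=-1.5; next y=3/10·0+3/4·(-1.5)=-1.125
n=1: y=-1.125, sp=-1, e=sp−y=0.125; I=-0.875, D=e−e_prev=1.125; u=1/4·0.125+5/4·(-0.875)+0·1.125=-1.0625; next y=3/10·(-1.125)+3/4·(-1.0625)=-1.134375
n=2: y=-1.134375, sp=-1, e=sp−y=0.134375; I=-0.740625, D=e−e_prev=0.009375; u=1/4·0.134375+5/4·(-0.740625)+0·0.009375≈-0.892188; next y=3/10·(-1.134375)+3/4·(-0.892188)≈-1.009453
n=3: y≈-1.009453, sp=-1, e=sp−y≈0.009453; I≈-0.731172, D=e−e_prev≈-0.124922; u=1/4·0.009453+5/4·(-0.731172)+0·(-0.124922)≈-0.911602; next y=3/10·(-1.009453)+3/4·(-0.911602)≈-0.986537
n=4: y≈-0.986537, sp=-1, e=sp−y≈-0.013463; I≈-0.744635, D=e−e_prev≈-0.022916; u=1/4·(-0.013463)+5/4·(-0.744635)+0·(-0.022916)≈-0.934159; next y=3/10·(-0.986537)+3/4·(-0.934159)≈-0.996581
n=5: y≈-0.996581, sp=-1, e=sp−y≈-0.003419; I≈-0.748054, D=e−e_prev≈0.010043; u=1/4·(-0.003419)+5/4·(-0.748054)+0·0.010043≈-0.935923; next y=3/10·(-0.996581)+3/4·(-0.935923)≈-1.000916
n=6: y≈-1.000916, sp=-1, e=sp−y≈0.000916; I≈-0.747138, D=e−e_prev≈0.004336; u=1/4·0.000916+5/4·(-0.747138)+0·0.004336≈-0.933694; next y=3/10·(-1.000916)+3/4·(-0.933694)≈-1.000545
n=7: y≈-1.000545, sp=-1, e=sp−y≈0.000545; I≈-0.746593, D=e−e_prev≈-0.000371; u=1/4·0.000545+5/4·(-0.746593)+0·(-0.000371)≈-0.933105; next y=3/10·(-1.000545)+3/4·(-0.933105)≈-0.999992
n=8: y≈-0.999992, sp=-1, e=sp−y≈-0.000008; I≈-0.746601, D=e−e_prev≈-0.000553; u=1/4·(-0.000008)+5/4·(-0.746601)+0·(-0.000553)≈-0.933253; next y=3/10·(-0.999992)+3/4·(-0.933253)≈-0.999937
n=9: y≈-0.999937, sp=-1, e=sp−y≈-0.000063; I≈-0.746663, D=e−e_prev≈-0.000055; u=1/4·(-0.000063)+5/4·(-0.746663)+0·(-0.000055)≈-0.933345; next y=3/10·(-0.999937)+3/4·(-0.933345)≈-0.999990
n=10: y≈-0.999990, sp=-1, e=sp−y≈-0.000010; I≈-0.746674, D=e−e_prev≈0.000053; u=1/4·(-0.000010)+5/4·(-0.746674)+0·0.000053≈-0.933344; next y=3/10·(-0.999990)+3/4·(-0.933344)≈-1.000005
n=11: y≈-1.000005, sp=-1, e=sp−y≈0.000005; I≈-0.746668, D=e−e_prev≈0.000015; u=1/4·0.000005+5/4·(-0.746668)+0·0.000015≈-0.933334; next y=3/10·(-1.000005)+3/4·(-0.933334)≈-1.000002
n=12: y≈-1.000002, sp=-1, e=sp−y≈0.000002; I≈-0.746666, D=e−e_prev≈-0.000003; u=1/4·0.000002+5/4·(-0.746666)+0·(-0.000003)≈-0.933332; next y=3/10·(-1.000002)+3/4·(-0.933332)≈-1.000000
n=13: y≈-1.000000, sp=-1, e=sp−y≈0.000000; I≈-0.746666, D=e−e_prev≈-0.000002; u=1/4·0.000000+5/4·(-0.746666)+0·(-0.000002)≈-0.933333; next y=3/10·(-1.000000)+3/4·(-0.933333)≈-1.000000
n=14: y≈-1.000000, sp=-1, e=sp−y≈0.000000; I≈-0.746667, D=e−e_prev≈0.000000; u=1/4·0.000000+5/4·(-0.746667)+0·0.000000≈-0.933333; next y=3/10·(-1.000000)+3/4·(-0.933333)≈-1.000000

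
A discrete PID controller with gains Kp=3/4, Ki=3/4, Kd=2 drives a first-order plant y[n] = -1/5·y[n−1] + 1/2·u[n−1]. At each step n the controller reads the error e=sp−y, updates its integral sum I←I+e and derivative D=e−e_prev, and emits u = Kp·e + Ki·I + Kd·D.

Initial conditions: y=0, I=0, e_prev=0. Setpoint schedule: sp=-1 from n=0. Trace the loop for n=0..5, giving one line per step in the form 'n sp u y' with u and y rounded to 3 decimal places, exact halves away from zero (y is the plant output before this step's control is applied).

0 -1 -3.500 0.000
1 -1 3.875 -1.750
2 -1 -13.194 2.288
3 -1 25.112 -7.054
4 -1 -62.605 13.967
5 -1 136.433 -34.096

(exact arithmetic carried between steps; '≈' marks a value shown rounded to 6 d.p. or computed from one; I and e_prev carry over from the previous line; the table rounds u and y to 3 d.p., halves away from zero)
n=0: y=0, sp=-1, e=sp−y=-1; I=-1, D=e−e_prev=-1; u=3/4·(-1)+3/4·(-1)+2·(-1)=-3.5; next y=-1/5·0+1/2·(-3.5)=-1.75
n=1: y=-1.75, sp=-1, e=sp−y=0.75; I=-0.25, D=e−e_prev=1.75; u=3/4·0.75+3/4·(-0.25)+2·1.75=3.875; next y=-1/5·(-1.75)+1/2·3.875=2.2875
n=2: y=2.2875, sp=-1, e=sp−y=-3.2875; I=-3.5375, D=e−e_prev=-4.0375; u=3/4·(-3.2875)+3/4·(-3.5375)+2·(-4.0375)=-13.19375; next y=-1/5·2.2875+1/2·(-13.19375)=-7.054375
n=3: y=-7.054375, sp=-1, e=sp−y=6.054375; I=2.516875, D=e−e_prev=9.341875; u=3/4·6.054375+3/4·2.516875+2·9.341875≈25.112188; next y=-1/5·(-7.054375)+1/2·25.112188≈13.966969
n=4: y≈13.966969, sp=-1, e=sp−y≈-14.966969; I≈-12.450094, D=e−e_prev≈-21.021344; u=3/4·(-14.966969)+3/4·(-12.450094)+2·(-21.021344)≈-62.605484; next y=-1/5·13.966969+1/2·(-62.605484)≈-34.096136
n=5: y≈-34.096136, sp=-1, e=sp−y≈33.096136; I≈20.646042, D=e−e_prev≈48.063105; u=3/4·33.096136+3/4·20.646042+2·48.063105≈136.432843; next y=-1/5·(-34.096136)+1/2·136.432843≈75.035649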